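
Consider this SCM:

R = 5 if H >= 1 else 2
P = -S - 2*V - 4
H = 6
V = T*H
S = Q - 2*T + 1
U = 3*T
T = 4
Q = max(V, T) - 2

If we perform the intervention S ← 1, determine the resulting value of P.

do(S=1) replaces the equation S = Q - 2*T + 1 with the constant S = 1.
V = T*H  [with T=4, H=6]  = 24
P = -S - 2*V - 4  [with S=1, V=24]  = -53

-53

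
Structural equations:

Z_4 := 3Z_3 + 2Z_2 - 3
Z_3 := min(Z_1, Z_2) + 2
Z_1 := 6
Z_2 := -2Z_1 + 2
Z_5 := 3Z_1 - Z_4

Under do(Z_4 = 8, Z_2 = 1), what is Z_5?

10

The joint intervention fixes Z_4 = 8, Z_2 = 1, removing each variable's own equation.
Z_5 = 3Z_1 - Z_4  [with Z_1=6, Z_4=8]  = 10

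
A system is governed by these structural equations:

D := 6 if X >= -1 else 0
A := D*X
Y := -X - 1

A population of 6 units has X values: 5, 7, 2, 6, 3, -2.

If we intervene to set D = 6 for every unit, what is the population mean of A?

21

Under do(D=6), D's equation is replaced by D=6 for every unit. Per-unit A: 30, 42, 12, 36, 18, -12. Mean = 21.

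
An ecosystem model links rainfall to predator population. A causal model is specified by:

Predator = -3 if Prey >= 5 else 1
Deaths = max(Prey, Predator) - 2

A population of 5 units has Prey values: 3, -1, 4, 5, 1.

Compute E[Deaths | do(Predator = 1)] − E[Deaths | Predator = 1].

0.55

Under do(Predator=1), Predator's equation is replaced by Predator=1 for every unit. Per-unit Deaths: 1, -1, 2, 3, -1. Mean = 0.8.
Conditioning on Predator=1 selects the 4 unit(s) with Prey ∈ {3, -1, 4, 1}. Their Deaths values: 1, -1, 2, -1. Mean = 0.25.
Difference = 0.8 − 0.25 = 0.55.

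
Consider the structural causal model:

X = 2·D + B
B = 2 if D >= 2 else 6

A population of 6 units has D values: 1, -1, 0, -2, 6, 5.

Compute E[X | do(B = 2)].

5

Every unit gets B=2 under the intervention. X values become 4, 0, 2, -2, 14, 12; E[X|do(B=2)] = 5.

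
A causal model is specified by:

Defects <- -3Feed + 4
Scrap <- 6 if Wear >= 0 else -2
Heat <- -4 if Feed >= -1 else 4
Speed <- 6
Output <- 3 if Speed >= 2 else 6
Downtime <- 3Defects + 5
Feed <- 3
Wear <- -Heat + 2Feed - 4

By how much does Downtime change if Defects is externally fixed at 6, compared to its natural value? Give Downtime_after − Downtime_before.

do(Defects=6) replaces the equation Defects <- -3Feed + 4 with the constant Defects = 6.
Downtime = 3Defects + 5  [with Defects=6]  = 23
Without intervention: Defects = -3Feed + 4  [with Feed=3]  = -5; Downtime = 3Defects + 5  [with Defects=-5]  = -10.
Change = 23 − (-10) = 33.

33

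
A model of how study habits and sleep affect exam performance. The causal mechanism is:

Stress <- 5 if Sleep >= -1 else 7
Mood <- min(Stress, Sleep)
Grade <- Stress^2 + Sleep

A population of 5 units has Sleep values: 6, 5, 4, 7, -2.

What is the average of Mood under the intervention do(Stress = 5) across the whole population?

Every unit gets Stress=5 under the intervention. Mood values become 5, 5, 4, 5, -2; E[Mood|do(Stress=5)] = 3.4.

3.4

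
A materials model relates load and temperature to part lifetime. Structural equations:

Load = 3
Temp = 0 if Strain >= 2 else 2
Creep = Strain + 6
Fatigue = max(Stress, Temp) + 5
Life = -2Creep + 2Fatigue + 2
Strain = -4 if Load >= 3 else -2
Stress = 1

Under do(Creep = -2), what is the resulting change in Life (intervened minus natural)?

Under do(Creep=-2), the mechanism Creep = Strain + 6 is discarded; Creep is fixed at -2.
Strain = -4 if Load >= 3 else -2  [with Load=3]  = -4
Temp = 0 if Strain >= 2 else 2  [with Strain=-4]  = 2
Fatigue = max(Stress, Temp) + 5  [with Stress=1, Temp=2]  = 7
Life = -2Creep + 2Fatigue + 2  [with Creep=-2, Fatigue=7]  = 20
Without intervention: Strain = -4 if Load >= 3 else -2  [with Load=3]  = -4; Temp = 0 if Strain >= 2 else 2  [with Strain=-4]  = 2; Creep = Strain + 6  [with Strain=-4]  = 2; Fatigue = max(Stress, Temp) + 5  [with Stress=1, Temp=2]  = 7; Life = -2Creep + 2Fatigue + 2  [with Creep=2, Fatigue=7]  = 12.
Change = 20 − 12 = 8.

8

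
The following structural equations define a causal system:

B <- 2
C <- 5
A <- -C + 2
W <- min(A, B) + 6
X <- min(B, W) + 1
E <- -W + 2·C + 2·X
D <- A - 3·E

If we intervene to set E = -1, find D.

Intervening sets E = -1 and removes its equation (E <- -W + 2·C + 2·X).
A = -C + 2  [with C=5]  = -3
D = A - 3·E  [with A=-3, E=-1]  = 0

0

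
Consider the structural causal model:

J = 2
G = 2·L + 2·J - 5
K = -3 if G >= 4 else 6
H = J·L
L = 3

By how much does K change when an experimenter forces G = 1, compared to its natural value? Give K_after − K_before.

9

do(G=1) replaces the equation G = 2·L + 2·J - 5 with the constant G = 1.
K = -3 if G >= 4 else 6  [with G=1]  = 6
Without intervention: G = 2·L + 2·J - 5  [with L=3, J=2]  = 5; K = -3 if G >= 4 else 6  [with G=5]  = -3.
Change = 6 − (-3) = 9.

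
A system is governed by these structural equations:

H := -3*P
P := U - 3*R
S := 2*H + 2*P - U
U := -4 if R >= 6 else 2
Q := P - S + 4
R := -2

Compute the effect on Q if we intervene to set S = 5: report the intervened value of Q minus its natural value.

The intervention breaks the incoming arrows to S: S := 2*H + 2*P - U no longer applies, and S = 5.
U = -4 if R >= 6 else 2  [with R=-2]  = 2
P = U - 3*R  [with U=2, R=-2]  = 8
Q = P - S + 4  [with P=8, S=5]  = 7
Without intervention: U = -4 if R >= 6 else 2  [with R=-2]  = 2; P = U - 3*R  [with U=2, R=-2]  = 8; H = -3*P  [with P=8]  = -24; S = 2*H + 2*P - U  [with H=-24, P=8, U=2]  = -34; Q = P - S + 4  [with P=8, S=-34]  = 46.
Change = 7 − 46 = -39.

-39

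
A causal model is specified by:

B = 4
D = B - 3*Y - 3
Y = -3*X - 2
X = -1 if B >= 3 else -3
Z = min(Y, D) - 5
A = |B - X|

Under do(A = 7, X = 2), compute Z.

-13

The joint intervention fixes A = 7, X = 2, removing each variable's own equation.
Y = -3*X - 2  [with X=2]  = -8
D = B - 3*Y - 3  [with B=4, Y=-8]  = 25
Z = min(Y, D) - 5  [with Y=-8, D=25]  = -13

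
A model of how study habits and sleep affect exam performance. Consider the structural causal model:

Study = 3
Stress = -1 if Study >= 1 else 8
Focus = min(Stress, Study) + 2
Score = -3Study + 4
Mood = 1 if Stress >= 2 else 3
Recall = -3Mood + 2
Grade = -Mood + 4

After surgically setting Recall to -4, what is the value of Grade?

1

Intervening sets Recall = -4 and removes its equation (Recall = -3Mood + 2).
No directed path runs from Recall to Grade, so Grade keeps its natural value.
Stress = -1 if Study >= 1 else 8  [with Study=3]  = -1
Mood = 1 if Stress >= 2 else 3  [with Stress=-1]  = 3
Grade = -Mood + 4  [with Mood=3]  = 1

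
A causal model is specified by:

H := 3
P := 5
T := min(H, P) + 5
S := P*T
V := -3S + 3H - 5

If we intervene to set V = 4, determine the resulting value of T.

8

do(V=4) replaces the equation V := -3S + 3H - 5 with the constant V = 4.
T is not downstream of the intervention, so its value is determined by the original equations.
T = min(H, P) + 5  [with H=3, P=5]  = 8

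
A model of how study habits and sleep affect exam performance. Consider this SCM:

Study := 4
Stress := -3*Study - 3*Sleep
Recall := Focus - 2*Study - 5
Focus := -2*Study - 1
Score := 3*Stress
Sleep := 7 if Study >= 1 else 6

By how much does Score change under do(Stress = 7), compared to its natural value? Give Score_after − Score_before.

120

do(Stress=7) replaces the equation Stress := -3*Study - 3*Sleep with the constant Stress = 7.
Score = 3*Stress  [with Stress=7]  = 21
Without intervention: Sleep = 7 if Study >= 1 else 6  [with Study=4]  = 7; Stress = -3*Study - 3*Sleep  [with Study=4, Sleep=7]  = -33; Score = 3*Stress  [with Stress=-33]  = -99.
Change = 21 − (-99) = 120.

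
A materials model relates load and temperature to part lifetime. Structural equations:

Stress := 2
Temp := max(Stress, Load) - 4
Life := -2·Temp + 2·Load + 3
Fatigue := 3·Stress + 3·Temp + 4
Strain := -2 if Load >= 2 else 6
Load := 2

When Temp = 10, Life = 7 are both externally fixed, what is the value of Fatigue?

Setting Temp = 10, Life = 7 by intervention discards those variables' equations.
Fatigue = 3·Stress + 3·Temp + 4  [with Stress=2, Temp=10]  = 40

40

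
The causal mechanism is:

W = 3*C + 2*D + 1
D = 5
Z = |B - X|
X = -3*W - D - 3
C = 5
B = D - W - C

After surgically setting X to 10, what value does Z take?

The intervention breaks the incoming arrows to X: X = -3*W - D - 3 no longer applies, and X = 10.
W = 3*C + 2*D + 1  [with C=5, D=5]  = 26
B = D - W - C  [with D=5, W=26, C=5]  = -26
Z = |B - X|  [with B=-26, X=10]  = 36

36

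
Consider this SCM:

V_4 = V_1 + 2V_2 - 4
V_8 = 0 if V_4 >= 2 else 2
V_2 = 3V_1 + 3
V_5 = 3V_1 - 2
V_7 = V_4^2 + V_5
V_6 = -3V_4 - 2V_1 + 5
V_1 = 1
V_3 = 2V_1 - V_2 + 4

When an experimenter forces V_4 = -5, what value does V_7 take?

26

The intervention breaks the incoming arrows to V_4: V_4 = V_1 + 2V_2 - 4 no longer applies, and V_4 = -5.
V_5 = 3V_1 - 2  [with V_1=1]  = 1
V_7 = V_4^2 + V_5  [with V_4=-5, V_5=1]  = 26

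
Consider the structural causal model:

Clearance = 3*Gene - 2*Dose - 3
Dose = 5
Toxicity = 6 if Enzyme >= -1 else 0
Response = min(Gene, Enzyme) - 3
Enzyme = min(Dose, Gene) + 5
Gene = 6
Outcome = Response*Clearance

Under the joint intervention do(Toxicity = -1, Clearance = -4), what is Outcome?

-12

Under do(Toxicity = -1, Clearance = -4), each intervened variable's structural equation is replaced by its fixed value.
Enzyme = min(Dose, Gene) + 5  [with Dose=5, Gene=6]  = 10
Response = min(Gene, Enzyme) - 3  [with Gene=6, Enzyme=10]  = 3
Outcome = Response*Clearance  [with Response=3, Clearance=-4]  = -12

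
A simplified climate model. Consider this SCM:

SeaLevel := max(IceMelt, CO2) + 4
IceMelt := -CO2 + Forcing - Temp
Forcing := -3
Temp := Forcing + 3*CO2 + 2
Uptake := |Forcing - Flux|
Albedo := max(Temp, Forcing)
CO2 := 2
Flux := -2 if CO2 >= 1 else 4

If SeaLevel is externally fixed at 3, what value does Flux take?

Intervening sets SeaLevel = 3 and removes its equation (SeaLevel := max(IceMelt, CO2) + 4).
No directed path runs from SeaLevel to Flux, so Flux keeps its natural value.
Flux = -2 if CO2 >= 1 else 4  [with CO2=2]  = -2

-2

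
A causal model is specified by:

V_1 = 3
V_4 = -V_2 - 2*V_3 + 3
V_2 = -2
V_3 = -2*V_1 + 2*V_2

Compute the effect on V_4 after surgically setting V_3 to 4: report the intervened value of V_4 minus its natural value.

The intervention breaks the incoming arrows to V_3: V_3 = -2*V_1 + 2*V_2 no longer applies, and V_3 = 4.
V_4 = -V_2 - 2*V_3 + 3  [with V_2=-2, V_3=4]  = -3
Without intervention: V_3 = -2*V_1 + 2*V_2  [with V_1=3, V_2=-2]  = -10; V_4 = -V_2 - 2*V_3 + 3  [with V_2=-2, V_3=-10]  = 25.
Change = -3 − 25 = -28.

-28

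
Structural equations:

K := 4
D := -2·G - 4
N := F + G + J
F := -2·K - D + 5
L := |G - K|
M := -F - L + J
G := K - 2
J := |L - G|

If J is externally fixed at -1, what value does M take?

Under do(J=-1), the mechanism J := |L - G| is discarded; J is fixed at -1.
G = K - 2  [with K=4]  = 2
L = |G - K|  [with G=2, K=4]  = 2
D = -2·G - 4  [with G=2]  = -8
F = -2·K - D + 5  [with K=4, D=-8]  = 5
M = -F - L + J  [with F=5, L=2, J=-1]  = -8

-8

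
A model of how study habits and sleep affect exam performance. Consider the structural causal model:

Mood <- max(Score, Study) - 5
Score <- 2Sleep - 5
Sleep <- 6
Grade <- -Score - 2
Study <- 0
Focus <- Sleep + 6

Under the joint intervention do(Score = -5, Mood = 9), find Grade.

3

The joint intervention fixes Score = -5, Mood = 9, removing each variable's own equation.
Grade = -Score - 2  [with Score=-5]  = 3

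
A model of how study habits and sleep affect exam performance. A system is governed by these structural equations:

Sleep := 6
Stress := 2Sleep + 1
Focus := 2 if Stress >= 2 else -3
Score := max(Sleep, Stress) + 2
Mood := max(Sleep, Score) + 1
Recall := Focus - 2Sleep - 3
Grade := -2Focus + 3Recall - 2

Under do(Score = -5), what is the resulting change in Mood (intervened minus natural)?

-9

Intervening sets Score = -5 and removes its equation (Score := max(Sleep, Stress) + 2).
Mood = max(Sleep, Score) + 1  [with Sleep=6, Score=-5]  = 7
Without intervention: Stress = 2Sleep + 1  [with Sleep=6]  = 13; Score = max(Sleep, Stress) + 2  [with Sleep=6, Stress=13]  = 15; Mood = max(Sleep, Score) + 1  [with Sleep=6, Score=15]  = 16.
Change = 7 − 16 = -9.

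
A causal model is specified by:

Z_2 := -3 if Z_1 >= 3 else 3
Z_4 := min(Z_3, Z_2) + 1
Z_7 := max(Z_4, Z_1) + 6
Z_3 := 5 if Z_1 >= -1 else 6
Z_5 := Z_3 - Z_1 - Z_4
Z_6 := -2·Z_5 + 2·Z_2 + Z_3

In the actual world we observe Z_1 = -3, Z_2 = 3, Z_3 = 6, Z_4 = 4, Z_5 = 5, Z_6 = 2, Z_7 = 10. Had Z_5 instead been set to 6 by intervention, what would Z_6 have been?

0

The intervention breaks the incoming arrows to Z_5: Z_5 := Z_3 - Z_1 - Z_4 no longer applies, and Z_5 = 6.
Z_2 = -3 if Z_1 >= 3 else 3  [with Z_1=-3]  = 3
Z_3 = 5 if Z_1 >= -1 else 6  [with Z_1=-3]  = 6
Z_6 = -2·Z_5 + 2·Z_2 + Z_3  [with Z_5=6, Z_2=3, Z_3=6]  = 0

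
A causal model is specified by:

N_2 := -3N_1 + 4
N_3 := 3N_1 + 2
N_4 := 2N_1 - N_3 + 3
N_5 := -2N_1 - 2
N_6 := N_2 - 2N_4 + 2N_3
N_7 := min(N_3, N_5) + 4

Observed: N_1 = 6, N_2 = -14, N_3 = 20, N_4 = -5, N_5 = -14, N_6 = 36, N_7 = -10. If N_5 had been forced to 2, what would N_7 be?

Under do(N_5=2), the mechanism N_5 := -2N_1 - 2 is discarded; N_5 is fixed at 2.
N_3 = 3N_1 + 2  [with N_1=6]  = 20
N_7 = min(N_3, N_5) + 4  [with N_3=20, N_5=2]  = 6

6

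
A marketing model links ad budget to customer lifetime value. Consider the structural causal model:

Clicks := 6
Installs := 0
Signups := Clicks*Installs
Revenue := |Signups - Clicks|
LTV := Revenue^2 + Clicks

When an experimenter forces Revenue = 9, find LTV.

87

Intervening sets Revenue = 9 and removes its equation (Revenue := |Signups - Clicks|).
LTV = Revenue^2 + Clicks  [with Revenue=9, Clicks=6]  = 87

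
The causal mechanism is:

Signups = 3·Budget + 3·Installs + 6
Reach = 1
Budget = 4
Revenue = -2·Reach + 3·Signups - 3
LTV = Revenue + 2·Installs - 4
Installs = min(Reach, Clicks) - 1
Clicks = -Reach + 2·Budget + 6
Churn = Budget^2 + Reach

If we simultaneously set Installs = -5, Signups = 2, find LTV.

-13

The joint intervention fixes Installs = -5, Signups = 2, removing each variable's own equation.
Revenue = -2·Reach + 3·Signups - 3  [with Reach=1, Signups=2]  = 1
LTV = Revenue + 2·Installs - 4  [with Revenue=1, Installs=-5]  = -13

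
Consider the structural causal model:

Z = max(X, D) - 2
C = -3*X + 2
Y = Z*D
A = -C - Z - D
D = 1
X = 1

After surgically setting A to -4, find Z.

-1

The intervention breaks the incoming arrows to A: A = -C - Z - D no longer applies, and A = -4.
Since Z is not a descendant of the intervened variable, it is unaffected.
Z = max(X, D) - 2  [with X=1, D=1]  = -1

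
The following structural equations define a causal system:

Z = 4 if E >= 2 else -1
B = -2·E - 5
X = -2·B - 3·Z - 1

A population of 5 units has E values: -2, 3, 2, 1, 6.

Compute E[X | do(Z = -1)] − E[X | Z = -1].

do(Z=-1) breaks Z's dependence on E. With Z=-1 fixed, X across the units is 4, 24, 20, 16, 36, mean 20.
E[X|Z=-1] averages over only the 2 units with Z=-1 (E = -2, 1): X = 4, 16, mean 10.
Difference = 20 − 10 = 10.

10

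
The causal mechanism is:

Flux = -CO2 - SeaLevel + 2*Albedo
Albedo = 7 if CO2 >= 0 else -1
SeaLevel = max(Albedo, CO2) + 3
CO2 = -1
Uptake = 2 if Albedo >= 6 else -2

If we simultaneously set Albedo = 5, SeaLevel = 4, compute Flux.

7

Setting Albedo = 5, SeaLevel = 4 by intervention discards those variables' equations.
Flux = -CO2 - SeaLevel + 2*Albedo  [with CO2=-1, SeaLevel=4, Albedo=5]  = 7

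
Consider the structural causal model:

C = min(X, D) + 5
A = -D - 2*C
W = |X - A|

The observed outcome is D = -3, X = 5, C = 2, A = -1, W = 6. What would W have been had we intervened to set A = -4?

Intervening sets A = -4 and removes its equation (A = -D - 2*C).
W = |X - A|  [with X=5, A=-4]  = 9

9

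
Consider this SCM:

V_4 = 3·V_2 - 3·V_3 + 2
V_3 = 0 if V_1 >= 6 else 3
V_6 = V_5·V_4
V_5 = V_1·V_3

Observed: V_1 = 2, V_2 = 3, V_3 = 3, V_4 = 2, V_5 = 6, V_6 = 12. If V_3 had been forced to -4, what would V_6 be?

-184

The intervention breaks the incoming arrows to V_3: V_3 = 0 if V_1 >= 6 else 3 no longer applies, and V_3 = -4.
V_4 = 3·V_2 - 3·V_3 + 2  [with V_2=3, V_3=-4]  = 23
V_5 = V_1·V_3  [with V_1=2, V_3=-4]  = -8
V_6 = V_5·V_4  [with V_5=-8, V_4=23]  = -184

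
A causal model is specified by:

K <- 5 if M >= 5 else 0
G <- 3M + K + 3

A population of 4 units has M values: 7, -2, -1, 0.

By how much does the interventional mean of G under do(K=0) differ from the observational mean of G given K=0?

Every unit gets K=0 under the intervention. G values become 24, -3, 0, 3; E[G|do(K=0)] = 6.
E[G|K=0] averages over only the 3 units with K=0 (M = -2, -1, 0): G = -3, 0, 3, mean 0.
Difference = 6 − 0 = 6.

6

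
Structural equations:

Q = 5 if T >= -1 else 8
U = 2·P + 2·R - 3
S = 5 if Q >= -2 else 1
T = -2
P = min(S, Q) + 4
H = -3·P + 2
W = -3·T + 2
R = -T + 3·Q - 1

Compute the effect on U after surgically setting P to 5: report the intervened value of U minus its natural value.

The intervention breaks the incoming arrows to P: P = min(S, Q) + 4 no longer applies, and P = 5.
Q = 5 if T >= -1 else 8  [with T=-2]  = 8
R = -T + 3·Q - 1  [with T=-2, Q=8]  = 25
U = 2·P + 2·R - 3  [with P=5, R=25]  = 57
Without intervention: Q = 5 if T >= -1 else 8  [with T=-2]  = 8; R = -T + 3·Q - 1  [with T=-2, Q=8]  = 25; S = 5 if Q >= -2 else 1  [with Q=8]  = 5; P = min(S, Q) + 4  [with S=5, Q=8]  = 9; U = 2·P + 2·R - 3  [with P=9, R=25]  = 65.
Change = 57 − 65 = -8.

-8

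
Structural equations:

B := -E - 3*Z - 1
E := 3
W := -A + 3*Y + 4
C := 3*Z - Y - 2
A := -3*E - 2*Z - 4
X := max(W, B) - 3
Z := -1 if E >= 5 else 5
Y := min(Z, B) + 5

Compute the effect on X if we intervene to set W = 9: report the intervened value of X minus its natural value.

24

Intervening sets W = 9 and removes its equation (W := -A + 3*Y + 4).
Z = -1 if E >= 5 else 5  [with E=3]  = 5
B = -E - 3*Z - 1  [with E=3, Z=5]  = -19
X = max(W, B) - 3  [with W=9, B=-19]  = 6
Without intervention: Z = -1 if E >= 5 else 5  [with E=3]  = 5; A = -3*E - 2*Z - 4  [with E=3, Z=5]  = -23; B = -E - 3*Z - 1  [with E=3, Z=5]  = -19; Y = min(Z, B) + 5  [with Z=5, B=-19]  = -14; W = -A + 3*Y + 4  [with A=-23, Y=-14]  = -15; X = max(W, B) - 3  [with W=-15, B=-19]  = -18.
Change = 6 − (-18) = 24.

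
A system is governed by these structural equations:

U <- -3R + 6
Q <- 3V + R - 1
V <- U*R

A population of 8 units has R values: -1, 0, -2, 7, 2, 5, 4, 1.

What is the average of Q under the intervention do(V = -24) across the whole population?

do(V=-24) breaks V's dependence on R. With V=-24 fixed, Q across the units is -74, -73, -75, -66, -71, -68, -69, -72, mean -71.

-71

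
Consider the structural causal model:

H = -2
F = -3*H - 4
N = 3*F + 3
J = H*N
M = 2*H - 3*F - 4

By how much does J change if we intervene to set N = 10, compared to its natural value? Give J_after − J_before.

The intervention breaks the incoming arrows to N: N = 3*F + 3 no longer applies, and N = 10.
J = H*N  [with H=-2, N=10]  = -20
Without intervention: F = -3*H - 4  [with H=-2]  = 2; N = 3*F + 3  [with F=2]  = 9; J = H*N  [with H=-2, N=9]  = -18.
Change = -20 − (-18) = -2.

-2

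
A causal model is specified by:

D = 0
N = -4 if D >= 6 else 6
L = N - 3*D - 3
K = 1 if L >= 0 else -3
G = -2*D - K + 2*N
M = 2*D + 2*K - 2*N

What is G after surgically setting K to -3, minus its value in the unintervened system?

4

Intervening sets K = -3 and removes its equation (K = 1 if L >= 0 else -3).
N = -4 if D >= 6 else 6  [with D=0]  = 6
G = -2*D - K + 2*N  [with D=0, K=-3, N=6]  = 15
Without intervention: N = -4 if D >= 6 else 6  [with D=0]  = 6; L = N - 3*D - 3  [with N=6, D=0]  = 3; K = 1 if L >= 0 else -3  [with L=3]  = 1; G = -2*D - K + 2*N  [with D=0, K=1, N=6]  = 11.
Change = 15 − 11 = 4.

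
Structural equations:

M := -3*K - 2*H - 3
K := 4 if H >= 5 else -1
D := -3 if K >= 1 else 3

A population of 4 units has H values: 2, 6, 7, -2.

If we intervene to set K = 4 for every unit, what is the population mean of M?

do(K=4) breaks K's dependence on H. With K=4 fixed, M across the units is -19, -27, -29, -11, mean -21.5.

-21.5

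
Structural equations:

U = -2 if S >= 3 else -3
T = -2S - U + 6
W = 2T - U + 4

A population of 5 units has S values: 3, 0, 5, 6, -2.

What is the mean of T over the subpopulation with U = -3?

Observing U=-3 restricts to units where U's equation naturally yields -3: S ∈ {0, -2}. In that subpopulation T = 9, 13, mean 11.

11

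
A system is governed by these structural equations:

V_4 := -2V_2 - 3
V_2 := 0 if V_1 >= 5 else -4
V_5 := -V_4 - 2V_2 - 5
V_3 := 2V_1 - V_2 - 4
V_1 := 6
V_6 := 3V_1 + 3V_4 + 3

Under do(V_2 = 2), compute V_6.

Under do(V_2=2), the mechanism V_2 := 0 if V_1 >= 5 else -4 is discarded; V_2 is fixed at 2.
V_4 = -2V_2 - 3  [with V_2=2]  = -7
V_6 = 3V_1 + 3V_4 + 3  [with V_1=6, V_4=-7]  = 0

0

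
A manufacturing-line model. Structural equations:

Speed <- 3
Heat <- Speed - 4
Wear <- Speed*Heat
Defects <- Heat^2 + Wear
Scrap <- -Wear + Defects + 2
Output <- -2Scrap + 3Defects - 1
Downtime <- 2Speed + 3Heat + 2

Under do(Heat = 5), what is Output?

65

Under do(Heat=5), the mechanism Heat <- Speed - 4 is discarded; Heat is fixed at 5.
Wear = Speed*Heat  [with Speed=3, Heat=5]  = 15
Defects = Heat^2 + Wear  [with Heat=5, Wear=15]  = 40
Scrap = -Wear + Defects + 2  [with Wear=15, Defects=40]  = 27
Output = -2Scrap + 3Defects - 1  [with Scrap=27, Defects=40]  = 65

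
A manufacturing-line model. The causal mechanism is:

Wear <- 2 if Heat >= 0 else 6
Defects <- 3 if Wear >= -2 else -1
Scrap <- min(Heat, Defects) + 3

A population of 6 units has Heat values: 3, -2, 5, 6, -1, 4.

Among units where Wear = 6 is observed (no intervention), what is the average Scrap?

1.5

E[Scrap|Wear=6] averages over only the 2 units with Wear=6 (Heat = -2, -1): Scrap = 1, 2, mean 1.5.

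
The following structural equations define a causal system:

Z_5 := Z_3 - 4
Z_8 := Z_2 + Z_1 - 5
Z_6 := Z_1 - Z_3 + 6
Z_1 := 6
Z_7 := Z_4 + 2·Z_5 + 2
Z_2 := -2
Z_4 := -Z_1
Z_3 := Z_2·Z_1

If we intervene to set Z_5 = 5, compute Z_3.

-12

do(Z_5=5) replaces the equation Z_5 := Z_3 - 4 with the constant Z_5 = 5.
Z_3 is not downstream of the intervention, so its value is determined by the original equations.
Z_3 = Z_2·Z_1  [with Z_2=-2, Z_1=6]  = -12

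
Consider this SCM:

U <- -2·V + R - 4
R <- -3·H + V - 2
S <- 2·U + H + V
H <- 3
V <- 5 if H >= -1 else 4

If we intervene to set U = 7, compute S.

22

Intervening sets U = 7 and removes its equation (U <- -2·V + R - 4).
V = 5 if H >= -1 else 4  [with H=3]  = 5
S = 2·U + H + V  [with U=7, H=3, V=5]  = 22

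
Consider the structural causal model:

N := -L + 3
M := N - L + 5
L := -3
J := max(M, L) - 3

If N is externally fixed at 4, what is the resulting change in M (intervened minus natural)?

-2

The intervention breaks the incoming arrows to N: N := -L + 3 no longer applies, and N = 4.
M = N - L + 5  [with N=4, L=-3]  = 12
Without intervention: N = -L + 3  [with L=-3]  = 6; M = N - L + 5  [with N=6, L=-3]  = 14.
Change = 12 − 14 = -2.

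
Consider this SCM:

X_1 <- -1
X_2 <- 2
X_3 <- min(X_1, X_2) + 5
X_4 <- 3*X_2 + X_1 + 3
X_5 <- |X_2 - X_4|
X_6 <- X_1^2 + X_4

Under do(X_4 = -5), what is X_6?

-4

Under do(X_4=-5), the mechanism X_4 <- 3*X_2 + X_1 + 3 is discarded; X_4 is fixed at -5.
X_6 = X_1^2 + X_4  [with X_1=-1, X_4=-5]  = -4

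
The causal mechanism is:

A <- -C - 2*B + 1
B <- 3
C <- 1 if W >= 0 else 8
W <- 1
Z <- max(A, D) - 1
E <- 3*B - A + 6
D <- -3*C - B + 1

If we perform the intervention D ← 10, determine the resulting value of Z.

9

The intervention breaks the incoming arrows to D: D <- -3*C - B + 1 no longer applies, and D = 10.
C = 1 if W >= 0 else 8  [with W=1]  = 1
A = -C - 2*B + 1  [with C=1, B=3]  = -6
Z = max(A, D) - 1  [with A=-6, D=10]  = 9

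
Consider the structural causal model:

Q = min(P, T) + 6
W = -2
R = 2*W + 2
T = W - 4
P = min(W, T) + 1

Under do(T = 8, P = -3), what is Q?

Setting T = 8, P = -3 by intervention discards those variables' equations.
Q = min(P, T) + 6  [with P=-3, T=8]  = 3

3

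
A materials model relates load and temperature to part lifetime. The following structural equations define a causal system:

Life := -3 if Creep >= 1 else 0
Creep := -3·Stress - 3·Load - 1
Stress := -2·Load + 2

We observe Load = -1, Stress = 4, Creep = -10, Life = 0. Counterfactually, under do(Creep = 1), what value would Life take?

-3

The intervention breaks the incoming arrows to Creep: Creep := -3·Stress - 3·Load - 1 no longer applies, and Creep = 1.
Life = -3 if Creep >= 1 else 0  [with Creep=1]  = -3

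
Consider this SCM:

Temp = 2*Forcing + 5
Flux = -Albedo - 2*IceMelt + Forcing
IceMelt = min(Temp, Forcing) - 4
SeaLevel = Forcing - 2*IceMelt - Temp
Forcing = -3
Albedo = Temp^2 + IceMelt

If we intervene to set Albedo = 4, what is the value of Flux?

7

Under do(Albedo=4), the mechanism Albedo = Temp^2 + IceMelt is discarded; Albedo is fixed at 4.
Temp = 2*Forcing + 5  [with Forcing=-3]  = -1
IceMelt = min(Temp, Forcing) - 4  [with Temp=-1, Forcing=-3]  = -7
Flux = -Albedo - 2*IceMelt + Forcing  [with Albedo=4, IceMelt=-7, Forcing=-3]  = 7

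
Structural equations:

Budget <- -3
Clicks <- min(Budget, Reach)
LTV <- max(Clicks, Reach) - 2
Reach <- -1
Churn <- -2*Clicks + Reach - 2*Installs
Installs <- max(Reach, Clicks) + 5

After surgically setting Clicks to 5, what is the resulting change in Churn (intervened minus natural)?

-28

do(Clicks=5) replaces the equation Clicks <- min(Budget, Reach) with the constant Clicks = 5.
Installs = max(Reach, Clicks) + 5  [with Reach=-1, Clicks=5]  = 10
Churn = -2*Clicks + Reach - 2*Installs  [with Clicks=5, Reach=-1, Installs=10]  = -31
Without intervention: Clicks = min(Budget, Reach)  [with Budget=-3, Reach=-1]  = -3; Installs = max(Reach, Clicks) + 5  [with Reach=-1, Clicks=-3]  = 4; Churn = -2*Clicks + Reach - 2*Installs  [with Clicks=-3, Reach=-1, Installs=4]  = -3.
Change = -31 − (-3) = -28.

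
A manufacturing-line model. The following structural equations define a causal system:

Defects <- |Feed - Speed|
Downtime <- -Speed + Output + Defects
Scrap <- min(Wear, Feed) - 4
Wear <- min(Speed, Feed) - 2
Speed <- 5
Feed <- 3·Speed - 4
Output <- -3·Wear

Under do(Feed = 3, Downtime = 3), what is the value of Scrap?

-3

Setting Feed = 3, Downtime = 3 by intervention discards those variables' equations.
Wear = min(Speed, Feed) - 2  [with Speed=5, Feed=3]  = 1
Scrap = min(Wear, Feed) - 4  [with Wear=1, Feed=3]  = -3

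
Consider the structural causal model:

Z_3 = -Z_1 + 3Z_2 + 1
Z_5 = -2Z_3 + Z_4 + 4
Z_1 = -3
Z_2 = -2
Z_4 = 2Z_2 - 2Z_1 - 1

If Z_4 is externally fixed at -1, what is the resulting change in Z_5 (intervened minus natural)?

Intervening sets Z_4 = -1 and removes its equation (Z_4 = 2Z_2 - 2Z_1 - 1).
Z_3 = -Z_1 + 3Z_2 + 1  [with Z_1=-3, Z_2=-2]  = -2
Z_5 = -2Z_3 + Z_4 + 4  [with Z_3=-2, Z_4=-1]  = 7
Without intervention: Z_3 = -Z_1 + 3Z_2 + 1  [with Z_1=-3, Z_2=-2]  = -2; Z_4 = 2Z_2 - 2Z_1 - 1  [with Z_2=-2, Z_1=-3]  = 1; Z_5 = -2Z_3 + Z_4 + 4  [with Z_3=-2, Z_4=1]  = 9.
Change = 7 − 9 = -2.

-2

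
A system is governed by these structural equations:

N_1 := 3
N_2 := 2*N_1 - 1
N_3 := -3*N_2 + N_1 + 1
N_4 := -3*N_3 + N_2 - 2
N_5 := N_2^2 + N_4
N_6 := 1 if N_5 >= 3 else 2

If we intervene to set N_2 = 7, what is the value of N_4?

Under do(N_2=7), the mechanism N_2 := 2*N_1 - 1 is discarded; N_2 is fixed at 7.
N_3 = -3*N_2 + N_1 + 1  [with N_2=7, N_1=3]  = -17
N_4 = -3*N_3 + N_2 - 2  [with N_3=-17, N_2=7]  = 56

56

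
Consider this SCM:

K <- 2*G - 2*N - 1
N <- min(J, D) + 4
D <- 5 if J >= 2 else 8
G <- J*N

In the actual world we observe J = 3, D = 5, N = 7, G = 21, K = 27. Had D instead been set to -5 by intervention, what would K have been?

do(D=-5) replaces the equation D <- 5 if J >= 2 else 8 with the constant D = -5.
N = min(J, D) + 4  [with J=3, D=-5]  = -1
G = J*N  [with J=3, N=-1]  = -3
K = 2*G - 2*N - 1  [with G=-3, N=-1]  = -5

-5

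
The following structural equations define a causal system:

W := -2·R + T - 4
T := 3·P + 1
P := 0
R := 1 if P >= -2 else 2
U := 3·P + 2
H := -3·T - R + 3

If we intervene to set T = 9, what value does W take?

3

do(T=9) replaces the equation T := 3·P + 1 with the constant T = 9.
R = 1 if P >= -2 else 2  [with P=0]  = 1
W = -2·R + T - 4  [with R=1, T=9]  = 3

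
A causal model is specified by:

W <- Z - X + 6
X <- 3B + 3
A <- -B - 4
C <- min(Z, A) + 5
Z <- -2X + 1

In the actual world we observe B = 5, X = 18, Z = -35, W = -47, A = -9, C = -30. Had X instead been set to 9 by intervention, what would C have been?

-12

Under do(X=9), the mechanism X <- 3B + 3 is discarded; X is fixed at 9.
Z = -2X + 1  [with X=9]  = -17
A = -B - 4  [with B=5]  = -9
C = min(Z, A) + 5  [with Z=-17, A=-9]  = -12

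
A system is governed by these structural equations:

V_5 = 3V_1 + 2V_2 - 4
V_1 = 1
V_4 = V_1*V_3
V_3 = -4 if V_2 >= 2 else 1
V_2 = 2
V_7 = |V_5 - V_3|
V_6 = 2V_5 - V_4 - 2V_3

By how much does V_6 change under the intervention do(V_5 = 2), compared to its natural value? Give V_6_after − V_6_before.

-2

The intervention breaks the incoming arrows to V_5: V_5 = 3V_1 + 2V_2 - 4 no longer applies, and V_5 = 2.
V_3 = -4 if V_2 >= 2 else 1  [with V_2=2]  = -4
V_4 = V_1*V_3  [with V_1=1, V_3=-4]  = -4
V_6 = 2V_5 - V_4 - 2V_3  [with V_5=2, V_4=-4, V_3=-4]  = 16
Without intervention: V_3 = -4 if V_2 >= 2 else 1  [with V_2=2]  = -4; V_4 = V_1*V_3  [with V_1=1, V_3=-4]  = -4; V_5 = 3V_1 + 2V_2 - 4  [with V_1=1, V_2=2]  = 3; V_6 = 2V_5 - V_4 - 2V_3  [with V_5=3, V_4=-4, V_3=-4]  = 18.
Change = 16 − 18 = -2.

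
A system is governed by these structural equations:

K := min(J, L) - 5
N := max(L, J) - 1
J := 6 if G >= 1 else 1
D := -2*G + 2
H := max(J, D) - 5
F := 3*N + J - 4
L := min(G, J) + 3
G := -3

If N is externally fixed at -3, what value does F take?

-12

do(N=-3) replaces the equation N := max(L, J) - 1 with the constant N = -3.
J = 6 if G >= 1 else 1  [with G=-3]  = 1
F = 3*N + J - 4  [with N=-3, J=1]  = -12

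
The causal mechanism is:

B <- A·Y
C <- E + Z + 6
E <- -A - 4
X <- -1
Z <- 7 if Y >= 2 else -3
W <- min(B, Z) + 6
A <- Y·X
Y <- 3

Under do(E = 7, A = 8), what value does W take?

Setting E = 7, A = 8 by intervention discards those variables' equations.
B = A·Y  [with A=8, Y=3]  = 24
Z = 7 if Y >= 2 else -3  [with Y=3]  = 7
W = min(B, Z) + 6  [with B=24, Z=7]  = 13

13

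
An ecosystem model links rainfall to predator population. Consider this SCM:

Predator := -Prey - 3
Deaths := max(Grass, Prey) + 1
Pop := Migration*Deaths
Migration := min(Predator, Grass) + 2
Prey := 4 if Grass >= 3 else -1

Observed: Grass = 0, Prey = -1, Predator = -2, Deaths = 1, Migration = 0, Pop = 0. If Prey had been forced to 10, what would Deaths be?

Under do(Prey=10), the mechanism Prey := 4 if Grass >= 3 else -1 is discarded; Prey is fixed at 10.
Deaths = max(Grass, Prey) + 1  [with Grass=0, Prey=10]  = 11

11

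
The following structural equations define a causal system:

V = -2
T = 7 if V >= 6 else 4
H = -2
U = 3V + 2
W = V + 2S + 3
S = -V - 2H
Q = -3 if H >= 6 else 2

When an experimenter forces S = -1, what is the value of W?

do(S=-1) replaces the equation S = -V - 2H with the constant S = -1.
W = V + 2S + 3  [with V=-2, S=-1]  = -1

-1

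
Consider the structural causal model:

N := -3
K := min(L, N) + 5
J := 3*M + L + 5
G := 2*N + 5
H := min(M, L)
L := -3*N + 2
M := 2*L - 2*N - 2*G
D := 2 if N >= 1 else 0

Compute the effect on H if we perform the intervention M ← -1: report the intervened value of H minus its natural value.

Intervening sets M = -1 and removes its equation (M := 2*L - 2*N - 2*G).
L = -3*N + 2  [with N=-3]  = 11
H = min(M, L)  [with M=-1, L=11]  = -1
Without intervention: L = -3*N + 2  [with N=-3]  = 11; G = 2*N + 5  [with N=-3]  = -1; M = 2*L - 2*N - 2*G  [with L=11, N=-3, G=-1]  = 30; H = min(M, L)  [with M=30, L=11]  = 11.
Change = -1 − 11 = -12.

-12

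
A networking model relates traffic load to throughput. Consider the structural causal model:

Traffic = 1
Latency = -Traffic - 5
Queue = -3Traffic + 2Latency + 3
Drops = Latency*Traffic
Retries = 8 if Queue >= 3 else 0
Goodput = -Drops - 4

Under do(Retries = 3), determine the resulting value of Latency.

-6

Under do(Retries=3), the mechanism Retries = 8 if Queue >= 3 else 0 is discarded; Retries is fixed at 3.
No directed path runs from Retries to Latency, so Latency keeps its natural value.
Latency = -Traffic - 5  [with Traffic=1]  = -6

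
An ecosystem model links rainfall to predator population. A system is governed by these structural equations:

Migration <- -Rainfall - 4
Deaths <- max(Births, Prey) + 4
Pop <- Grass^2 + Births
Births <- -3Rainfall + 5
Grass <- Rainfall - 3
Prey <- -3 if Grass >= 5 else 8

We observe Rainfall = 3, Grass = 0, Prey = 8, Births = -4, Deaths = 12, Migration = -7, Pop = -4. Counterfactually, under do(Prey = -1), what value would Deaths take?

do(Prey=-1) replaces the equation Prey <- -3 if Grass >= 5 else 8 with the constant Prey = -1.
Births = -3Rainfall + 5  [with Rainfall=3]  = -4
Deaths = max(Births, Prey) + 4  [with Births=-4, Prey=-1]  = 3

3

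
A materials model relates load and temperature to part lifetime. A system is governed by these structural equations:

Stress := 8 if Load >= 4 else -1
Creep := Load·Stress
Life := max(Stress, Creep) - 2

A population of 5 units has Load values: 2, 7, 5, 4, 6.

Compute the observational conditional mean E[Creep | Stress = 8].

Observing Stress=8 restricts to units where Stress's equation naturally yields 8: Load ∈ {7, 5, 4, 6}. In that subpopulation Creep = 56, 40, 32, 48, mean 44.

44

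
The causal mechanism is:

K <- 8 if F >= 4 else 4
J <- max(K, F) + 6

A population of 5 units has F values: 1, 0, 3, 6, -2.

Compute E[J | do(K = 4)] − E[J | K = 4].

Under do(K=4), K's equation is replaced by K=4 for every unit. Per-unit J: 10, 10, 10, 12, 10. Mean = 10.4.
Conditioning on K=4 selects the 4 unit(s) with F ∈ {1, 0, 3, -2}. Their J values: 10, 10, 10, 10. Mean = 10.
Difference = 10.4 − 10 = 0.4.

0.4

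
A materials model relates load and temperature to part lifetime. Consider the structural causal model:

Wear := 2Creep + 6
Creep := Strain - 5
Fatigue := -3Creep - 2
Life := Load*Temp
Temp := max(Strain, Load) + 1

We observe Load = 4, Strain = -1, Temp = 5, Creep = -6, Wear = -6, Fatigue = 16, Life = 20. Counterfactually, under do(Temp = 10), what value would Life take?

The intervention breaks the incoming arrows to Temp: Temp := max(Strain, Load) + 1 no longer applies, and Temp = 10.
Life = Load*Temp  [with Load=4, Temp=10]  = 40

40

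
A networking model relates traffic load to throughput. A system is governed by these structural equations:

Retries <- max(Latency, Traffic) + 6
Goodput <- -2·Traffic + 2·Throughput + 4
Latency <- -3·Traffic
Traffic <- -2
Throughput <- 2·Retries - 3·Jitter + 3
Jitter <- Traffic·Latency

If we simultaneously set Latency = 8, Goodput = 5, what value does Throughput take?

79

Setting Latency = 8, Goodput = 5 by intervention discards those variables' equations.
Retries = max(Latency, Traffic) + 6  [with Latency=8, Traffic=-2]  = 14
Jitter = Traffic·Latency  [with Traffic=-2, Latency=8]  = -16
Throughput = 2·Retries - 3·Jitter + 3  [with Retries=14, Jitter=-16]  = 79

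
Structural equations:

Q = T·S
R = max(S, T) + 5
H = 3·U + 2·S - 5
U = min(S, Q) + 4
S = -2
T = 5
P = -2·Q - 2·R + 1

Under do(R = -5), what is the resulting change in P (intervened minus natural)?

The intervention breaks the incoming arrows to R: R = max(S, T) + 5 no longer applies, and R = -5.
Q = T·S  [with T=5, S=-2]  = -10
P = -2·Q - 2·R + 1  [with Q=-10, R=-5]  = 31
Without intervention: R = max(S, T) + 5  [with S=-2, T=5]  = 10; Q = T·S  [with T=5, S=-2]  = -10; P = -2·Q - 2·R + 1  [with Q=-10, R=10]  = 1.
Change = 31 − 1 = 30.

30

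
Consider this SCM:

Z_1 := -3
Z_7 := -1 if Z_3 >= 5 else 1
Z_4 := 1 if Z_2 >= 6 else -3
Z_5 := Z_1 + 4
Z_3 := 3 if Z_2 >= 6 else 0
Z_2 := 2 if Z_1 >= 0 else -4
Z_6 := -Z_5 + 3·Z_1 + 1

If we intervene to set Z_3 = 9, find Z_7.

The intervention breaks the incoming arrows to Z_3: Z_3 := 3 if Z_2 >= 6 else 0 no longer applies, and Z_3 = 9.
Z_7 = -1 if Z_3 >= 5 else 1  [with Z_3=9]  = -1

-1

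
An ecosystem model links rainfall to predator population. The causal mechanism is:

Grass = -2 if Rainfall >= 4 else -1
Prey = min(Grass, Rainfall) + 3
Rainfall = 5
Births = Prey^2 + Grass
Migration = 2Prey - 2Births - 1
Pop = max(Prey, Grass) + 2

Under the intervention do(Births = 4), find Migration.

Intervening sets Births = 4 and removes its equation (Births = Prey^2 + Grass).
Grass = -2 if Rainfall >= 4 else -1  [with Rainfall=5]  = -2
Prey = min(Grass, Rainfall) + 3  [with Grass=-2, Rainfall=5]  = 1
Migration = 2Prey - 2Births - 1  [with Prey=1, Births=4]  = -7

-7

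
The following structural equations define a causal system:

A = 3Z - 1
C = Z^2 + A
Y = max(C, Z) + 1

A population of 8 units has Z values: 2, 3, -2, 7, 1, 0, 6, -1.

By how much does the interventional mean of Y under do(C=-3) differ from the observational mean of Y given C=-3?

3.5

Every unit gets C=-3 under the intervention. Y values become 3, 4, -1, 8, 2, 1, 7, 0; E[Y|do(C=-3)] = 3.
Observing C=-3 restricts to units where C's equation naturally yields -3: Z ∈ {-2, -1}. In that subpopulation Y = -1, 0, mean -0.5.
Difference = 3 − (-0.5) = 3.5.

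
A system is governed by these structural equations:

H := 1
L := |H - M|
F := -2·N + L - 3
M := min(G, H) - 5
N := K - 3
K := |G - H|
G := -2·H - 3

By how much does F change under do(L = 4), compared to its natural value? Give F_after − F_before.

-7

Under do(L=4), the mechanism L := |H - M| is discarded; L is fixed at 4.
G = -2·H - 3  [with H=1]  = -5
K = |G - H|  [with G=-5, H=1]  = 6
N = K - 3  [with K=6]  = 3
F = -2·N + L - 3  [with N=3, L=4]  = -5
Without intervention: G = -2·H - 3  [with H=1]  = -5; K = |G - H|  [with G=-5, H=1]  = 6; M = min(G, H) - 5  [with G=-5, H=1]  = -10; L = |H - M|  [with H=1, M=-10]  = 11; N = K - 3  [with K=6]  = 3; F = -2·N + L - 3  [with N=3, L=11]  = 2.
Change = -5 − 2 = -7.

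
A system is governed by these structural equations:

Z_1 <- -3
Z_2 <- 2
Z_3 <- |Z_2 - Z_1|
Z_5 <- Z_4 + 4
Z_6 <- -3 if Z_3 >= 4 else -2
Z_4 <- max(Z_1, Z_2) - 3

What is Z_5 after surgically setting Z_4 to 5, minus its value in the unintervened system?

Intervening sets Z_4 = 5 and removes its equation (Z_4 <- max(Z_1, Z_2) - 3).
Z_5 = Z_4 + 4  [with Z_4=5]  = 9
Without intervention: Z_4 = max(Z_1, Z_2) - 3  [with Z_1=-3, Z_2=2]  = -1; Z_5 = Z_4 + 4  [with Z_4=-1]  = 3.
Change = 9 − 3 = 6.

6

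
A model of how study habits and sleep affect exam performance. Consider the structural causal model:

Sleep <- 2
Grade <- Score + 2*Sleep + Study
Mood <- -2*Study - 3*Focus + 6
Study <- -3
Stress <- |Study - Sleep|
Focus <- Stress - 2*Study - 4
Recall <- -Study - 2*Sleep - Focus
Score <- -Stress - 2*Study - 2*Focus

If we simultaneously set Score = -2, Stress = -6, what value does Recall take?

The joint intervention fixes Score = -2, Stress = -6, removing each variable's own equation.
Focus = Stress - 2*Study - 4  [with Stress=-6, Study=-3]  = -4
Recall = -Study - 2*Sleep - Focus  [with Study=-3, Sleep=2, Focus=-4]  = 3

3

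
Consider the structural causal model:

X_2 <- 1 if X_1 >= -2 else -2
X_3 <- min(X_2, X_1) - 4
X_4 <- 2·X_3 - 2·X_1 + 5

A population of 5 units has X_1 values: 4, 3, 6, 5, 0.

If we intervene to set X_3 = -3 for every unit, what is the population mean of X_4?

-8.2

Under do(X_3=-3), X_3's equation is replaced by X_3=-3 for every unit. Per-unit X_4: -9, -7, -13, -11, -1. Mean = -8.2.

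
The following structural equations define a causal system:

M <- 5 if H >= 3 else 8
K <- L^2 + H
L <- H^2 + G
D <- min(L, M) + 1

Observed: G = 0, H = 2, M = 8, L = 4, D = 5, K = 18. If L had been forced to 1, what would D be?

2

Intervening sets L = 1 and removes its equation (L <- H^2 + G).
M = 5 if H >= 3 else 8  [with H=2]  = 8
D = min(L, M) + 1  [with L=1, M=8]  = 2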